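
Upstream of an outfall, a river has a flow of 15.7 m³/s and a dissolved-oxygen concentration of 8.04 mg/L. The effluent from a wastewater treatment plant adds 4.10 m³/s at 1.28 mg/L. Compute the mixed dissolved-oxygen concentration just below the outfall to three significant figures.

Flow-weighted mixing: C = (Q_r C_r + Q_w C_w)/(Q_r + Q_w)
= (15.7×8.04 + 4.10×1.28)/(15.7 + 4.10) = 131.5/19.80 = 6.640 mg/L.

6.64 mg/L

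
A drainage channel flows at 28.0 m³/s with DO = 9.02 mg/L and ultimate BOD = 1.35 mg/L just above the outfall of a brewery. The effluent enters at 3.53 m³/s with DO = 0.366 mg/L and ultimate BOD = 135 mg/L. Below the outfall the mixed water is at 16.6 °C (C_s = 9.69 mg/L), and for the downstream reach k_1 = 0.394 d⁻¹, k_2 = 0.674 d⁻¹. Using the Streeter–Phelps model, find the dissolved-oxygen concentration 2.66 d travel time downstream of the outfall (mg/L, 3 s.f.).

Mixed DO = (28.0×9.02 + 3.53×0.366)/(28.0+3.53) = 253.9/31.53 = 8.051 mg/L.
Mixed L₀ = (28.0×1.35 + 3.53×135)/(31.53) = 514.3/31.53 = 16.31 mg/L.
Initial deficit D₀ = C_s − DO₀ = 9.69 − 8.051 = 1.639 mg/L.
D(2.66) = [0.394×16.31/(0.674−0.394)](e^(−0.394×2.66) − e^(−0.674×2.66)) + 1.639 e^(−0.674×2.66)
= 22.95 × (0.3506 − 0.1665) + 1.639 × 0.1665 = 4.500 mg/L.
DO = 9.69 − 4.500 = 5.190 mg/L.

DO ≈ 5.19 mg/L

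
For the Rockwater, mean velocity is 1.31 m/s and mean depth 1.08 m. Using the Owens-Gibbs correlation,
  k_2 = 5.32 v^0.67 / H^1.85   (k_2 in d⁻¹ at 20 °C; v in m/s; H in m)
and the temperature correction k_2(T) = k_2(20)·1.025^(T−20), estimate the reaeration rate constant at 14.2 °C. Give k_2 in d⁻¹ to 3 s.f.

k_2(20) = 5.32 × 1.31^0.67 / 1.08^1.85 = 5.32 × 1.198 / 1.153 = 5.529 d⁻¹.
k_2(14.2) = 5.529 × 1.025^(14.2−20) = 5.529 × 0.8666 = 4.791 d⁻¹.

k_2 ≈ 4.79 d⁻¹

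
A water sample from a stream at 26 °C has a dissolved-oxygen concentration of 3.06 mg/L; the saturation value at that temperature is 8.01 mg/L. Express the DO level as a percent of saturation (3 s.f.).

38.2 % saturation

% saturation = C/C_s × 100 = 3.06/8.01 × 100 = 38.2 %.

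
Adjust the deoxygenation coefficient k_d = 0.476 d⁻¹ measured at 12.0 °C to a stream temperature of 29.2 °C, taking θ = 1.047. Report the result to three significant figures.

k_d(T₂) = k_d(T₁) · θ^(T₂−T₁) = 0.476 × 1.047^(29.2−12.0)
= 0.476 × 1.047^17.2 = 0.476 × 2.203 = 1.049 d⁻¹.

k_d ≈ 1.05 d⁻¹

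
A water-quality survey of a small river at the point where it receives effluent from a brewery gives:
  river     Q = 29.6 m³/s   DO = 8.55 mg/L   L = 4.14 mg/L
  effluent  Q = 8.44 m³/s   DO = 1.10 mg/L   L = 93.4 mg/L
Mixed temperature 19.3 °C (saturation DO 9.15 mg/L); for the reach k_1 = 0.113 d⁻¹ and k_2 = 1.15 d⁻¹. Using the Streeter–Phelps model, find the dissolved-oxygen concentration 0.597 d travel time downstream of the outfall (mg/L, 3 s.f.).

Mixed DO = (29.6×8.55 + 8.44×1.10)/(29.6+8.44) = 262.4/38.04 = 6.897 mg/L.
Mixed L₀ = (29.6×4.14 + 8.44×93.4)/(38.04) = 910.8/38.04 = 23.94 mg/L.
Initial deficit D₀ = C_s − DO₀ = 9.15 − 6.897 = 2.253 mg/L.
D(0.597) = [0.113×23.94/(1.15−0.113)](e^(−0.113×0.597) − e^(−1.15×0.597)) + 2.253 e^(−1.15×0.597)
= 2.609 × (0.9348 − 0.5033) + 2.253 × 0.5033 = 2.260 mg/L.
DO = 9.15 − 2.260 = 6.890 mg/L.

DO ≈ 6.89 mg/L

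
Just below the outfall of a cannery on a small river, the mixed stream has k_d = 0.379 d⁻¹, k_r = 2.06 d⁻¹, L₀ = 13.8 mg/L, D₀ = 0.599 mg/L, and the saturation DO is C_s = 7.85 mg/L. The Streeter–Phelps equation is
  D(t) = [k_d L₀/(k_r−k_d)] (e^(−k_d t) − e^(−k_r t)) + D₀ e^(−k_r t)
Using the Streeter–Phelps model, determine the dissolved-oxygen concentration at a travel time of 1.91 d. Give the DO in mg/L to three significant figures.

k_d L₀/(k_r−k_d) = 0.379×13.8/(2.06−0.379) = 5.230/1.681 = 3.111 mg/L.
e^(−k_d t) = e^(−0.379×1.910) = 0.4849; e^(−k_r t) = e^(−2.06×1.910) = 0.01955.
D = 3.111 × (0.4849 − 0.01955) + 0.599 × 0.01955 = 1.448 + 0.01171 = 1.459 mg/L.
DO = C_s − D = 7.85 − 1.459 = 6.391 mg/L.

DO ≈ 6.39 mg/L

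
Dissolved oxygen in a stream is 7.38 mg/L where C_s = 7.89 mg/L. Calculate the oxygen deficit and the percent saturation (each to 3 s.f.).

D ≈ 0.510 mg/L; 93.5 % saturation

D = C_s − C = 7.89 − 7.38 = 0.510 mg/L.
% saturation = 7.38/7.89 × 100 = 93.5 %.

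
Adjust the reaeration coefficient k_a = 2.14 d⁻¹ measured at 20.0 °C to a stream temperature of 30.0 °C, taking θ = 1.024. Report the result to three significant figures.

k_a(T₂) = k_a(T₁) · θ^(T₂−T₁) = 2.14 × 1.024^(30.0−20.0)
= 2.14 × 1.024^10.0 = 2.14 × 1.268 = 2.713 d⁻¹.

k_a ≈ 2.71 d⁻¹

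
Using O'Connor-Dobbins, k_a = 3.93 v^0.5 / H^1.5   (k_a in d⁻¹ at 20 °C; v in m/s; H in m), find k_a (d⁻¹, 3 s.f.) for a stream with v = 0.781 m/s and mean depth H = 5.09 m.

k_a = 3.93 × 0.781^0.5 / 5.09^1.5 = 3.93 × 0.8837 / 11.48 = 0.3024 d⁻¹.

k_a ≈ 0.302 d⁻¹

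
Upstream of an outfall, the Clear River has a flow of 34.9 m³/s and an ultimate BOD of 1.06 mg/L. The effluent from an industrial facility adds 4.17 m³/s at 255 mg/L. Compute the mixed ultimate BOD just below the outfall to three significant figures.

Flow-weighted mixing: C = (Q_r C_r + Q_w C_w)/(Q_r + Q_w)
= (34.9×1.06 + 4.17×255)/(34.9 + 4.17) = 1100/39.07 = 28.16 mg/L.

28.2 mg/L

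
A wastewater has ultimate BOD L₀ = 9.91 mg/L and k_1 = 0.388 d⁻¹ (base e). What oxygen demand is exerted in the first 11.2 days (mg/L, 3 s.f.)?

y ≈ 9.78 mg/L

y_t = L₀(1 − e^(−k_1 t)) = 9.91 × (1 − e^(−0.388×11.2))
= 9.91 × (1 − 0.01296) = 9.91 × 0.9870 = 9.782 mg/L.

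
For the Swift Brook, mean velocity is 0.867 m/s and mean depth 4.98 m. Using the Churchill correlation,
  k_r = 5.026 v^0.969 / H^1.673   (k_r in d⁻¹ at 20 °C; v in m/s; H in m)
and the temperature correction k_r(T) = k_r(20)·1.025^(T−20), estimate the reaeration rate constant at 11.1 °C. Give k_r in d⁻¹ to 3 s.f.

k_r(20) = 5.026 × 0.867^0.969 / 4.98^1.673 = 5.026 × 0.8708 / 14.67 = 0.2983 d⁻¹.
k_r(11.1) = 0.2983 × 1.025^(11.1−20) = 0.2983 × 0.8027 = 0.2395 d⁻¹.

k_r ≈ 0.239 d⁻¹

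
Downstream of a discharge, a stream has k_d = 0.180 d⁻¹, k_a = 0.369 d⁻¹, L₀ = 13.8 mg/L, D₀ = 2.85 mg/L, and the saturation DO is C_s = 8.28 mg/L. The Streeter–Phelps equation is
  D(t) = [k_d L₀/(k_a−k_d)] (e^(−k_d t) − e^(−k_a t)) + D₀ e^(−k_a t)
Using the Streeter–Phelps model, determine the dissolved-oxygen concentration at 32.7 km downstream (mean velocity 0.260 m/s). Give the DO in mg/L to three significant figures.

DO ≈ 4.18 mg/L

Travel time t = x/v = 32.7 km / (0.260 m/s) = 32700 m / 0.260 m/s = 125800 s = 1.456 d.
k_d L₀/(k_a−k_d) = 0.180×13.8/(0.369−0.180) = 2.484/0.1890 = 13.14 mg/L.
e^(−k_d t) = e^(−0.180×1.456) = 0.7695; e^(−k_a t) = e^(−0.369×1.456) = 0.5844.
D = 13.14 × (0.7695 − 0.5844) + 2.85 × 0.5844 = 2.432 + 1.666 = 4.098 mg/L.
DO = C_s − D = 8.28 − 4.098 = 4.182 mg/L.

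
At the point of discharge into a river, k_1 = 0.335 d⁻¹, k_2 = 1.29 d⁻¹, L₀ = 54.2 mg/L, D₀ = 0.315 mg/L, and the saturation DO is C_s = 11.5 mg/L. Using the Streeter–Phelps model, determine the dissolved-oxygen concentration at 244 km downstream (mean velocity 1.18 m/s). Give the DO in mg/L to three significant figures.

DO ≈ 3.83 mg/L

Travel time t = x/v = 244 km / (1.18 m/s) = 244000 m / 1.18 m/s = 206800 s = 2.393 d.
k_1 L₀/(k_2−k_1) = 0.335×54.2/(1.29−0.335) = 18.16/0.9550 = 19.01 mg/L.
e^(−k_1 t) = e^(−0.335×2.393) = 0.4485; e^(−k_2 t) = e^(−1.29×2.393) = 0.04562.
D = 19.01 × (0.4485 − 0.04562) + 0.315 × 0.04562 = 7.661 + 0.01437 = 7.675 mg/L.
DO = C_s − D = 11.5 − 7.675 = 3.825 mg/L.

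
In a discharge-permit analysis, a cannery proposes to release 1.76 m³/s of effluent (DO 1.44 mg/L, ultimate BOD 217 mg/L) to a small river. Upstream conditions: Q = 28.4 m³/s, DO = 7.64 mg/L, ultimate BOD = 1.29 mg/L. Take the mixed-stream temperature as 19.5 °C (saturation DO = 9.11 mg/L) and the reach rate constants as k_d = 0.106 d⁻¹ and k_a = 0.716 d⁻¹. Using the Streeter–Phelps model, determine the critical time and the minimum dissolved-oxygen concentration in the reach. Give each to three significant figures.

Mixed DO = (28.4×7.64 + 1.76×1.44)/(28.4+1.76) = 219.5/30.16 = 7.278 mg/L.
Mixed L₀ = (28.4×1.29 + 1.76×217)/(30.16) = 418.6/30.16 = 13.88 mg/L.
Initial deficit D₀ = C_s − DO₀ = 9.11 − 7.278 = 1.832 mg/L.
t_c = (1/0.6100) ln[(0.716/0.106)(1 − 1.832×0.6100/(0.106×13.88))] = 1.639 × ln(1.624) = 0.7948 d.
D_c = (0.106/0.716) × 13.88 × e^(−0.106×0.7948) = 0.1480 × 13.88 × 0.9192 = 1.889 mg/L.
Minimum DO = 9.11 − 1.889 = 7.221 mg/L.

t_c ≈ 0.795 d; minimum DO ≈ 7.22 mg/L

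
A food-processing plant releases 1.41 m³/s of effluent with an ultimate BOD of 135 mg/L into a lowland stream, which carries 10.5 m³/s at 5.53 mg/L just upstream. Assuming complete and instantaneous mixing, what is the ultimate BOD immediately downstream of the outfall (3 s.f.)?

20.9 mg/L

Flow-weighted mixing: C = (Q_r C_r + Q_w C_w)/(Q_r + Q_w)
= (10.5×5.53 + 1.41×135)/(10.5 + 1.41) = 248.4/11.91 = 20.86 mg/L.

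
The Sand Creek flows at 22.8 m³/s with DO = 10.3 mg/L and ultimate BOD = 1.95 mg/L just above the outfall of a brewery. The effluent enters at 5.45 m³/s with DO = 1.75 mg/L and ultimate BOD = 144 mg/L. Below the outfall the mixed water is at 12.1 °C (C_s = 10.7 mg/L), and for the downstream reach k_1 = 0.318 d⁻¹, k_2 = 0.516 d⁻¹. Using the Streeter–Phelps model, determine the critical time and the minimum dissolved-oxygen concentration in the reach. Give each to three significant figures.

Mixed DO = (22.8×10.3 + 5.45×1.75)/(22.8+5.45) = 244.4/28.25 = 8.651 mg/L.
Mixed L₀ = (22.8×1.95 + 5.45×144)/(28.25) = 829.3/28.25 = 29.35 mg/L.
Initial deficit D₀ = C_s − DO₀ = 10.7 − 8.651 = 2.049 mg/L.
t_c = (1/0.1980) ln[(0.516/0.318)(1 − 2.049×0.1980/(0.318×29.35))] = 5.051 × ln(1.552) = 2.220 d.
D_c = (0.318/0.516) × 29.35 × e^(−0.318×2.220) = 0.6163 × 29.35 × 0.4936 = 8.929 mg/L.
Minimum DO = 10.7 − 8.929 = 1.771 mg/L.

t_c ≈ 2.22 d; minimum DO ≈ 1.77 mg/L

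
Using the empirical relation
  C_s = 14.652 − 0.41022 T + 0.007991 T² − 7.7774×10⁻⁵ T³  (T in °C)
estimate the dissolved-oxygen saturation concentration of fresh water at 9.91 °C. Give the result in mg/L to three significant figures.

C_s = 14.652 − 0.41022×9.91 + 0.007991×9.91² − 7.7774×10⁻⁵×9.91³ = 11.30 mg/L.

C_s ≈ 11.3 mg/L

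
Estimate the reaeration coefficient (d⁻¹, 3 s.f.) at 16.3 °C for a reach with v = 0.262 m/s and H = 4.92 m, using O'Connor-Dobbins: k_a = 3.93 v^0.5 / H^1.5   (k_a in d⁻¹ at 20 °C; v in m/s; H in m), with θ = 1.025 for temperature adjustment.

k_a(20) = 3.93 × 0.262^0.5 / 4.92^1.5 = 3.93 × 0.5119 / 10.91 = 0.1843 d⁻¹.
k_a(16.3) = 0.1843 × 1.025^(16.3−20) = 0.1843 × 0.9127 = 0.1682 d⁻¹.

k_a ≈ 0.168 d⁻¹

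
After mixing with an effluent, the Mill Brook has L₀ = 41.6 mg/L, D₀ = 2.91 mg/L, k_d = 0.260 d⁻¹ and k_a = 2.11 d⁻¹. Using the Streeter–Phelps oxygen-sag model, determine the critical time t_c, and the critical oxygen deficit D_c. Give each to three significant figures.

At the critical point dD/dt = 0, so k_d L₀ e^(−k_d t) = k_a D. Substituting D(t) from the Streeter–Phelps equation and solving for t gives
t_c = ln[(k_a/k_d)(1 − D₀(k_a−k_d)/(k_d L₀))] / (k_a−k_d).
Here k_a−k_d = 1.850 d⁻¹ and 1 − D₀(k_a−k_d)/(k_d L₀) = 1 − 2.91×1.850/(0.260×41.6) = 0.5023, so
t_c = ln(8.115 × 0.5023) / 1.850 = 1.405 / 1.850 = 0.7595 d.
L(t_c) = L₀ e^(−k_d t_c) = 41.6 × 0.8208 = 34.15 mg/L, and at the critical point k_a D_c = k_d L, so D_c = (0.260/2.11) × 34.15 = 4.207 mg/L.

t_c ≈ 0.760 d; D_c ≈ 4.21 mg/L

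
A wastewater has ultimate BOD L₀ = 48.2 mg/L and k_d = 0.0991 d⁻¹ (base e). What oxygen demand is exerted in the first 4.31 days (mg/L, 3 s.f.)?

y ≈ 16.8 mg/L

y_t = L₀(1 − e^(−k_d t)) = 48.2 × (1 − e^(−0.0991×4.31))
= 48.2 × (1 − 0.6524) = 48.2 × 0.3476 = 16.76 mg/L.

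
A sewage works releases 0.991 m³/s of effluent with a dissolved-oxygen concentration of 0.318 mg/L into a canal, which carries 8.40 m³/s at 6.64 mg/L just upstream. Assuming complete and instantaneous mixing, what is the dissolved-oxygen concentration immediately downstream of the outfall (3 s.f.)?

5.97 mg/L

Flow-weighted mixing: C = (Q_r C_r + Q_w C_w)/(Q_r + Q_w)
= (8.40×6.64 + 0.991×0.318)/(8.40 + 0.991) = 56.09/9.391 = 5.973 mg/L.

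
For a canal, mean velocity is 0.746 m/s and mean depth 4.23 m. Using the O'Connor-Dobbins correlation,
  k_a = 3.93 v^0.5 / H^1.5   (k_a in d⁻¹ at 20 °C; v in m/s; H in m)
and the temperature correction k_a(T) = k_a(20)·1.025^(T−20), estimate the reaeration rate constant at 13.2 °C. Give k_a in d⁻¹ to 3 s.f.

k_a(20) = 3.93 × 0.746^0.5 / 4.23^1.5 = 3.93 × 0.8637 / 8.700 = 0.3902 d⁻¹.
k_a(13.2) = 0.3902 × 1.025^(13.2−20) = 0.3902 × 0.8454 = 0.3299 d⁻¹.

k_a ≈ 0.330 d⁻¹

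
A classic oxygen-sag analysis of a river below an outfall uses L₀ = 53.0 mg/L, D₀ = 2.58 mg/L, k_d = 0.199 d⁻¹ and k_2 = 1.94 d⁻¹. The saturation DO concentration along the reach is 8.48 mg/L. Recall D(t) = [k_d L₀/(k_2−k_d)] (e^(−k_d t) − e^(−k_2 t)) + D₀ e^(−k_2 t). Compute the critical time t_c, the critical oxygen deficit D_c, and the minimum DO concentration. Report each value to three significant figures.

t_c = [1/(k_2−k_d)] ln[(k_2/k_d)(1 − D₀(k_2−k_d)/(k_d L₀))]
= [1/(1.94−0.199)] ln[(1.94/0.199)(1 − 2.58×1.741/(0.199×53.0))]
= (1/1.741) ln[9.749 × 0.5741] = 0.5744 × ln(5.597) = 0.5744 × 1.722 = 0.9892 d.
L(t_c) = L₀ e^(−k_d t_c) = 53.0 × 0.8213 = 43.53 mg/L, and at the critical point k_2 D_c = k_d L, so D_c = (0.199/1.94) × 43.53 = 4.465 mg/L.
Minimum DO = C_s − D_c = 8.48 − 4.465 = 4.015 mg/L.

t_c ≈ 0.989 d; D_c ≈ 4.47 mg/L; min DO ≈ 4.01 mg/L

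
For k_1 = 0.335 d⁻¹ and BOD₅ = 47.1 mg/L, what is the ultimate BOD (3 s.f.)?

L₀ ≈ 58.0 mg/L

BOD₅ = L₀(1 − e^(−5k_1)) ⇒ L₀ = BOD₅ / (1 − e^(−5×0.335))
= 47.1 / (1 − 0.1873) = 47.1 / 0.8127 = 57.96 mg/L.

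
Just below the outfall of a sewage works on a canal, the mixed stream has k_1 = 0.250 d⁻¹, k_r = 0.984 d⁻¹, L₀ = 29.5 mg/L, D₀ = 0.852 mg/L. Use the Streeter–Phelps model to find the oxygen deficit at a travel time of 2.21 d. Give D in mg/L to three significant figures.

D ≈ 4.74 mg/L

k_1 L₀/(k_r−k_1) = 0.250×29.5/(0.984−0.250) = 7.375/0.7340 = 10.05 mg/L.
e^(−k_1 t) = e^(−0.250×2.210) = 0.5755; e^(−k_r t) = e^(−0.984×2.210) = 0.1136.
D = 10.05 × (0.5755 − 0.1136) + 0.852 × 0.1136 = 4.641 + 0.09683 = 4.737 mg/L.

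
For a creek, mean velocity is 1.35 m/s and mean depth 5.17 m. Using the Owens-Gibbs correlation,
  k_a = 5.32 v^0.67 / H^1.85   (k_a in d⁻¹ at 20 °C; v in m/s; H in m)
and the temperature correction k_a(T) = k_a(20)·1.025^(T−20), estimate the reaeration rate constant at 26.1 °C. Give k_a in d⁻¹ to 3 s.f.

k_a(20) = 5.32 × 1.35^0.67 / 5.17^1.85 = 5.32 × 1.223 / 20.89 = 0.3114 d⁻¹.
k_a(26.1) = 0.3114 × 1.025^(26.1−20) = 0.3114 × 1.163 = 0.3620 d⁻¹.

k_a ≈ 0.362 d⁻¹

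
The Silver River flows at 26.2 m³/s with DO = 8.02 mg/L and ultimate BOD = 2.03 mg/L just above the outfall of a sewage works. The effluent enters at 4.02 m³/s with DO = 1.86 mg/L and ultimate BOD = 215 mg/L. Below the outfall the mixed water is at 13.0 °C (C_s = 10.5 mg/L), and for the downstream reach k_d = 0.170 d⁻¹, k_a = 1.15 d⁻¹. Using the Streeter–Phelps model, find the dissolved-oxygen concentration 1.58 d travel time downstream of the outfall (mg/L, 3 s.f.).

Mixed DO = (26.2×8.02 + 4.02×1.86)/(26.2+4.02) = 217.6/30.22 = 7.201 mg/L.
Mixed L₀ = (26.2×2.03 + 4.02×215)/(30.22) = 917.5/30.22 = 30.36 mg/L.
Initial deficit D₀ = C_s − DO₀ = 10.5 − 7.201 = 3.299 mg/L.
D(1.58) = [0.170×30.36/(1.15−0.170)](e^(−0.170×1.58) − e^(−1.15×1.58)) + 3.299 e^(−1.15×1.58)
= 5.267 × (0.7644 − 0.1625) + 3.299 × 0.1625 = 3.706 mg/L.
DO = 10.5 − 3.706 = 6.794 mg/L.

DO ≈ 6.79 mg/L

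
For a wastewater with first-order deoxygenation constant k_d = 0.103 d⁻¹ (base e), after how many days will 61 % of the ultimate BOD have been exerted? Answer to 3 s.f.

t ≈ 9.14 d

y/L₀ = 1 − e^(−k_d t) = 0.61 ⇒ e^(−k_d t) = 0.390
t = −ln(0.390) / 0.103 = 0.9416 / 0.103 = 9.142 d.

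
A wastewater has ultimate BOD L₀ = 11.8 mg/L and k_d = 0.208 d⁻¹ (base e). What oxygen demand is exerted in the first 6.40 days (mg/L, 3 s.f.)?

y_t = L₀(1 − e^(−k_d t)) = 11.8 × (1 − e^(−0.208×6.40))
= 11.8 × (1 − 0.2642) = 11.8 × 0.7358 = 8.683 mg/L.

y ≈ 8.68 mg/L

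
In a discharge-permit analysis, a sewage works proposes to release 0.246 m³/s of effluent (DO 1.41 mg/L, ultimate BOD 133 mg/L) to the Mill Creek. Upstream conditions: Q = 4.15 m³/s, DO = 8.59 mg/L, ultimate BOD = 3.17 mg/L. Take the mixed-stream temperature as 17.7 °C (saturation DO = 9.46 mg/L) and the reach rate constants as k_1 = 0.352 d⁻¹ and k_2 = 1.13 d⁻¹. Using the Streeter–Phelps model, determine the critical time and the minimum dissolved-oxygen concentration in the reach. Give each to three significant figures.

Mixed DO = (4.15×8.59 + 0.246×1.41)/(4.15+0.246) = 36.00/4.396 = 8.188 mg/L.
Mixed L₀ = (4.15×3.17 + 0.246×133)/(4.396) = 45.87/4.396 = 10.44 mg/L.
Initial deficit D₀ = C_s − DO₀ = 9.46 − 8.188 = 1.272 mg/L.
t_c = (1/0.7780) ln[(1.13/0.352)(1 − 1.272×0.7780/(0.352×10.44))] = 1.285 × ln(2.345) = 1.096 d.
D_c = (0.352/1.13) × 10.44 × e^(−0.352×1.096) = 0.3115 × 10.44 × 0.6800 = 2.210 mg/L.
Minimum DO = 9.46 − 2.210 = 7.250 mg/L.

t_c ≈ 1.10 d; minimum DO ≈ 7.25 mg/L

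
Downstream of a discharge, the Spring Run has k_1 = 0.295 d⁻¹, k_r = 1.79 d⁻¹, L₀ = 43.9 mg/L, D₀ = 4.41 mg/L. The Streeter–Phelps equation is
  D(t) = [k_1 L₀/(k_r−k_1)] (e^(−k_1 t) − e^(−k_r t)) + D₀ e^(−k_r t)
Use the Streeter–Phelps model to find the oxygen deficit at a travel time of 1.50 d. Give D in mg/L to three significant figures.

k_1 L₀/(k_r−k_1) = 0.295×43.9/(1.79−0.295) = 12.95/1.495 = 8.663 mg/L.
e^(−k_1 t) = e^(−0.295×1.500) = 0.6424; e^(−k_r t) = e^(−1.79×1.500) = 0.06822.
D = 8.663 × (0.6424 − 0.06822) + 4.41 × 0.06822 = 4.974 + 0.3009 = 5.275 mg/L.

D ≈ 5.27 mg/L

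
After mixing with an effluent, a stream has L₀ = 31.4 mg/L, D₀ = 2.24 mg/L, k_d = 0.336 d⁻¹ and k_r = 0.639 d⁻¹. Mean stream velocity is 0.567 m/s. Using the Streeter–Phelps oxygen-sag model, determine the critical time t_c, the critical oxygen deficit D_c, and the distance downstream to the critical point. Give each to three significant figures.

t_c ≈ 1.90 d; D_c ≈ 8.71 mg/L; x_c ≈ 93.2 km

t_c = [1/(k_r−k_d)] ln[(k_r/k_d)(1 − D₀(k_r−k_d)/(k_d L₀))]
= [1/(0.639−0.336)] ln[(0.639/0.336)(1 − 2.24×0.3030/(0.336×31.4))]
= (1/0.3030) ln[1.902 × 0.9357] = 3.300 × ln(1.779) = 3.300 × 0.5763 = 1.902 d.
D_c = (k_d/k_r) L₀ e^(−k_d t_c) = (0.336/0.639) × 31.4 × e^(−0.336×1.902) = 0.5258 × 31.4 × 0.5278 = 8.714 mg/L.
x_c = v t_c = 0.567 m/s × 1.902 d × 86400 s/d = 93180 m ≈ 93.2 km.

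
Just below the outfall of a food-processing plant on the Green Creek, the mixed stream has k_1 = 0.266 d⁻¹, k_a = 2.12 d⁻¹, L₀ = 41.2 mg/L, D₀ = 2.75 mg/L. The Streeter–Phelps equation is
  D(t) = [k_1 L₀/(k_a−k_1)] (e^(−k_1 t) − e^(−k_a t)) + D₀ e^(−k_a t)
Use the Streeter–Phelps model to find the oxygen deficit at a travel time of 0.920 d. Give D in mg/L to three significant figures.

k_1 L₀/(k_a−k_1) = 0.266×41.2/(2.12−0.266) = 10.96/1.854 = 5.911 mg/L.
e^(−k_1 t) = e^(−0.266×0.9200) = 0.7829; e^(−k_a t) = e^(−2.12×0.9200) = 0.1422.
D = 5.911 × (0.7829 − 0.1422) + 2.75 × 0.1422 = 3.787 + 0.3911 = 4.178 mg/L.

D ≈ 4.18 mg/L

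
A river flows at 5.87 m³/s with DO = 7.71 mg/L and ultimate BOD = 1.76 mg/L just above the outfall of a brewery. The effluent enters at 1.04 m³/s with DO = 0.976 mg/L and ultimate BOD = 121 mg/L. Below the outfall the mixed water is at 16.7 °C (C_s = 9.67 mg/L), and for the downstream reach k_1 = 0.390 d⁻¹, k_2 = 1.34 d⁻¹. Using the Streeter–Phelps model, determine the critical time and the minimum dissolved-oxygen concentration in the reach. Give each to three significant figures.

t_c ≈ 0.817 d; minimum DO ≈ 5.50 mg/L

Mixed DO = (5.87×7.71 + 1.04×0.976)/(5.87+1.04) = 46.27/6.910 = 6.696 mg/L.
Mixed L₀ = (5.87×1.76 + 1.04×121)/(6.910) = 136.2/6.910 = 19.71 mg/L.
Initial deficit D₀ = C_s − DO₀ = 9.67 − 6.696 = 2.974 mg/L.
t_c = (1/0.9500) ln[(1.34/0.390)(1 − 2.974×0.9500/(0.390×19.71))] = 1.053 × ln(2.173) = 0.8170 d.
D_c = (0.390/1.34) × 19.71 × e^(−0.390×0.8170) = 0.2910 × 19.71 × 0.7272 = 4.171 mg/L.
Minimum DO = 9.67 − 4.171 = 5.499 mg/L.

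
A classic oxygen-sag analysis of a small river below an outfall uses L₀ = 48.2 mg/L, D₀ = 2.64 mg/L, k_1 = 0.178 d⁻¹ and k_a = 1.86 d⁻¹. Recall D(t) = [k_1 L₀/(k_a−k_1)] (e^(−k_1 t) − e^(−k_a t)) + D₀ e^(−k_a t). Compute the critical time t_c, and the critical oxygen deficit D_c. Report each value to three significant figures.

t_c ≈ 0.962 d; D_c ≈ 3.89 mg/L

t_c = [1/(k_a−k_1)] ln[(k_a/k_1)(1 − D₀(k_a−k_1)/(k_1 L₀))]
= [1/(1.86−0.178)] ln[(1.86/0.178)(1 − 2.64×1.682/(0.178×48.2))]
= (1/1.682) ln[10.45 × 0.4824] = 0.5945 × ln(5.041) = 0.5945 × 1.618 = 0.9617 d.
D_c = (k_1/k_a) L₀ e^(−k_1 t_c) = (0.178/1.86) × 48.2 × e^(−0.178×0.9617) = 0.09570 × 48.2 × 0.8427 = 3.887 mg/L.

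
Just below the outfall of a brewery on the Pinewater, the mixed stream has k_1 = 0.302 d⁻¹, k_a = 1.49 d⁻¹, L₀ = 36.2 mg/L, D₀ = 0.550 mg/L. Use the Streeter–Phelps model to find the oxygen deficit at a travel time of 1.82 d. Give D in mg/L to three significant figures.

k_1 L₀/(k_a−k_1) = 0.302×36.2/(1.49−0.302) = 10.93/1.188 = 9.202 mg/L.
e^(−k_1 t) = e^(−0.302×1.820) = 0.5772; e^(−k_a t) = e^(−1.49×1.820) = 0.06642.
D = 9.202 × (0.5772 − 0.06642) + 0.550 × 0.06642 = 4.700 + 0.03653 = 4.737 mg/L.

D ≈ 4.74 mg/L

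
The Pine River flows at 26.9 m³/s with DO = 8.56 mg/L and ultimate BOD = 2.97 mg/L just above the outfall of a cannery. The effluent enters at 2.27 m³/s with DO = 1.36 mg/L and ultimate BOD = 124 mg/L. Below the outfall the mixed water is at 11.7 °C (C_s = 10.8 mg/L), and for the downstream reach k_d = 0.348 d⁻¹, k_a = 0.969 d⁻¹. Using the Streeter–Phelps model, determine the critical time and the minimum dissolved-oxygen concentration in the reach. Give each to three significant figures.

t_c ≈ 0.817 d; minimum DO ≈ 7.45 mg/L

Mixed DO = (26.9×8.56 + 2.27×1.36)/(26.9+2.27) = 233.4/29.17 = 8.000 mg/L.
Mixed L₀ = (26.9×2.97 + 2.27×124)/(29.17) = 361.4/29.17 = 12.39 mg/L.
Initial deficit D₀ = C_s − DO₀ = 10.8 − 8.000 = 2.800 mg/L.
t_c = (1/0.6210) ln[(0.969/0.348)(1 − 2.800×0.6210/(0.348×12.39))] = 1.610 × ln(1.661) = 0.8174 d.
D_c = (0.348/0.969) × 12.39 × e^(−0.348×0.8174) = 0.3591 × 12.39 × 0.7524 = 3.348 mg/L.
Minimum DO = 10.8 − 3.348 = 7.452 mg/L.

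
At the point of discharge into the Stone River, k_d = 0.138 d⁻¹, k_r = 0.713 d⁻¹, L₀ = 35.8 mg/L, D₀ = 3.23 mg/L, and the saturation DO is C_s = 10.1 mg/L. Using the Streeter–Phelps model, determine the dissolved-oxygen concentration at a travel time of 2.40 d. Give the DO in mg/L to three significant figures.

DO ≈ 4.90 mg/L

k_d L₀/(k_r−k_d) = 0.138×35.8/(0.713−0.138) = 4.940/0.5750 = 8.592 mg/L.
e^(−k_d t) = e^(−0.138×2.400) = 0.7181; e^(−k_r t) = e^(−0.713×2.400) = 0.1806.
D = 8.592 × (0.7181 − 0.1806) + 3.23 × 0.1806 = 4.617 + 0.5835 = 5.201 mg/L.
DO = C_s − D = 10.1 − 5.201 = 4.899 mg/L.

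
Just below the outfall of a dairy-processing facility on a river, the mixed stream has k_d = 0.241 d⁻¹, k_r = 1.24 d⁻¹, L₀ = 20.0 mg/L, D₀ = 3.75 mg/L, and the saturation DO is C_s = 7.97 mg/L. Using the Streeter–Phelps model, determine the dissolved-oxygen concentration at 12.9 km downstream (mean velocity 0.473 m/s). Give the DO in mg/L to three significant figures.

DO ≈ 4.23 mg/L

Travel time t = x/v = 12.9 km / (0.473 m/s) = 12900 m / 0.473 m/s = 27270 s = 0.3157 d.
k_d L₀/(k_r−k_d) = 0.241×20.0/(1.24−0.241) = 4.820/0.9990 = 4.825 mg/L.
e^(−k_d t) = e^(−0.241×0.3157) = 0.9267; e^(−k_r t) = e^(−1.24×0.3157) = 0.6761.
D = 4.825 × (0.9267 − 0.6761) + 3.75 × 0.6761 = 1.209 + 2.535 = 3.745 mg/L.
DO = C_s − D = 7.97 − 3.745 = 4.225 mg/L.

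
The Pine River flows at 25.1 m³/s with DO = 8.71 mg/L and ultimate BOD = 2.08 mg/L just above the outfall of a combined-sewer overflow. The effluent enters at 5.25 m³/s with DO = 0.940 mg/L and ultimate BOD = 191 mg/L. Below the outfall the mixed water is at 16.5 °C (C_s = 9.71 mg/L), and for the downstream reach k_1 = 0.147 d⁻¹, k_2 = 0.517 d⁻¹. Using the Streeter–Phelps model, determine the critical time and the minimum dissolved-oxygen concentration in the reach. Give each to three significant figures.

Mixed DO = (25.1×8.71 + 5.25×0.940)/(25.1+5.25) = 223.6/30.35 = 7.366 mg/L.
Mixed L₀ = (25.1×2.08 + 5.25×191)/(30.35) = 1055/30.35 = 34.76 mg/L.
Initial deficit D₀ = C_s − DO₀ = 9.71 − 7.366 = 2.344 mg/L.
t_c = (1/0.3700) ln[(0.517/0.147)(1 − 2.344×0.3700/(0.147×34.76))] = 2.703 × ln(2.920) = 2.896 d.
D_c = (0.147/0.517) × 34.76 × e^(−0.147×2.896) = 0.2843 × 34.76 × 0.6533 = 6.457 mg/L.
Minimum DO = 9.71 − 6.457 = 3.253 mg/L.

t_c ≈ 2.90 d; minimum DO ≈ 3.25 mg/L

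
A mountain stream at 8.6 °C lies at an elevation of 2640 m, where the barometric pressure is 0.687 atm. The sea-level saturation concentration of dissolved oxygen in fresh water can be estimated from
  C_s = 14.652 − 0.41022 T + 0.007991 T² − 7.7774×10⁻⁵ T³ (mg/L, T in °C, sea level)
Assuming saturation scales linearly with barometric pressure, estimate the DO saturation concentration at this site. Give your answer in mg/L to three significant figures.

C_s ≈ 8.01 mg/L

At sea level: C_s = 14.652 − 0.41022×8.6 + 0.007991×8.6² − 7.7774×10⁻⁵×8.6³ = 11.67 mg/L.
Pressure correction: C_s' = 11.67 × 0.687 = 8.014 mg/L.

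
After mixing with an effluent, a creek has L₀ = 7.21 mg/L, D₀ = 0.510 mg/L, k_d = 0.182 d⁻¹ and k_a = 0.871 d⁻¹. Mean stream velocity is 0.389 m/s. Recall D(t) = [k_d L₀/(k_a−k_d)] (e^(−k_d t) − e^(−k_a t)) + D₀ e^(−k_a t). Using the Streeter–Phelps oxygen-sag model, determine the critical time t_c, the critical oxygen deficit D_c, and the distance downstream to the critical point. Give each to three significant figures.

t_c ≈ 1.82 d; D_c ≈ 1.08 mg/L; x_c ≈ 61.2 km

With k_a/k_d = 4.786 and 1 − D₀(k_a−k_d)/(k_d L₀) = 0.7322,
t_c = ln(4.786 × 0.7322) / (0.871 − 0.182) = ln(3.504) / 0.6890 = 1.254/0.6890 = 1.820 d.
L(t_c) = L₀ e^(−k_d t_c) = 7.21 × 0.7180 = 5.177 mg/L, and at the critical point k_a D_c = k_d L, so D_c = (0.182/0.871) × 5.177 = 1.082 mg/L.
x_c = v t_c = 0.389 m/s × 1.820 d × 86400 s/d = 61170 m ≈ 61.2 km.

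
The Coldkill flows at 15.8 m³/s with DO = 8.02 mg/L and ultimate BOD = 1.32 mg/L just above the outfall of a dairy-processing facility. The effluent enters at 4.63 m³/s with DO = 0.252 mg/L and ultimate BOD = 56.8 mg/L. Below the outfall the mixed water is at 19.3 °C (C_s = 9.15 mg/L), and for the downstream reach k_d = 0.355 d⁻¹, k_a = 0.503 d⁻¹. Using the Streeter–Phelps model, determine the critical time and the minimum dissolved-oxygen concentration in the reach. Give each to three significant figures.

t_c ≈ 1.74 d; minimum DO ≈ 3.87 mg/L

Mixed DO = (15.8×8.02 + 4.63×0.252)/(15.8+4.63) = 127.9/20.43 = 6.260 mg/L.
Mixed L₀ = (15.8×1.32 + 4.63×56.8)/(20.43) = 283.8/20.43 = 13.89 mg/L.
Initial deficit D₀ = C_s − DO₀ = 9.15 − 6.260 = 2.890 mg/L.
t_c = (1/0.1480) ln[(0.503/0.355)(1 − 2.890×0.1480/(0.355×13.89))] = 6.757 × ln(1.294) = 1.742 d.
D_c = (0.355/0.503) × 13.89 × e^(−0.355×1.742) = 0.7058 × 13.89 × 0.5389 = 5.284 mg/L.
Minimum DO = 9.15 − 5.284 = 3.866 mg/L.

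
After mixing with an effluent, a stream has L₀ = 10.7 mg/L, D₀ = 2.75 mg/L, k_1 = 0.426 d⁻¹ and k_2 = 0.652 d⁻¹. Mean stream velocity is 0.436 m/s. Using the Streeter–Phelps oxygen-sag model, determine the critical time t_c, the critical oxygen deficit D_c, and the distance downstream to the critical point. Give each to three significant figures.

t_c ≈ 1.23 d; D_c ≈ 4.13 mg/L; x_c ≈ 46.5 km

With k_2/k_1 = 1.531 and 1 − D₀(k_2−k_1)/(k_1 L₀) = 0.8637,
t_c = ln(1.531 × 0.8637) / (0.652 − 0.426) = ln(1.322) / 0.2260 = 0.2790/0.2260 = 1.235 d.
L(t_c) = L₀ e^(−k_1 t_c) = 10.7 × 0.5910 = 6.324 mg/L, and at the critical point k_2 D_c = k_1 L, so D_c = (0.426/0.652) × 6.324 = 4.132 mg/L.
x_c = v t_c = 0.436 m/s × 1.235 d × 86400 s/d = 46510 m ≈ 46.5 km.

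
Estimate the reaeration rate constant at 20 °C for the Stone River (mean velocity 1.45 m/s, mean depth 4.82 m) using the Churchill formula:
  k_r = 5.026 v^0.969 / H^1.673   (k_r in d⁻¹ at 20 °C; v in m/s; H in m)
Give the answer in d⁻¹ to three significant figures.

k_r ≈ 0.519 d⁻¹

k_r = 5.026 × 1.45^0.969 / 4.82^1.673 = 5.026 × 1.433 / 13.89 = 0.5186 d⁻¹.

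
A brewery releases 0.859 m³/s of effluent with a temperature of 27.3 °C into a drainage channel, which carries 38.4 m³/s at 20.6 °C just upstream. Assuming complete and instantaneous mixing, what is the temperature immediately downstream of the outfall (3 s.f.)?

Flow-weighted mixing: C = (Q_r C_r + Q_w C_w)/(Q_r + Q_w)
= (38.4×20.6 + 0.859×27.3)/(38.4 + 0.859) = 814.5/39.26 = 20.75 °C.

20.7 °C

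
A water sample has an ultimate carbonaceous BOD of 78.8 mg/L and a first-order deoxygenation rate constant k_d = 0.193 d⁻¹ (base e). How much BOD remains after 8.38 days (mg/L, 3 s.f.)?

L ≈ 15.6 mg/L

L_t = L₀ e^(−k_d t) = 78.8 × e^(−0.193×8.38) = 78.8 × 0.1984 = 15.64 mg/L.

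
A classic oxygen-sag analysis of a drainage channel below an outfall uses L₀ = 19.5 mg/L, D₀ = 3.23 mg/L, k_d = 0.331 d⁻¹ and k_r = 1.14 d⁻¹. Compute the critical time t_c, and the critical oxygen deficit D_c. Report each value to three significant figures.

t_c = [1/(k_r−k_d)] ln[(k_r/k_d)(1 − D₀(k_r−k_d)/(k_d L₀))]
= [1/(1.14−0.331)] ln[(1.14/0.331)(1 − 3.23×0.8090/(0.331×19.5))]
= (1/0.8090) ln[3.444 × 0.5952] = 1.236 × ln(2.050) = 1.236 × 0.7177 = 0.8872 d.
D_c = (k_d/k_r) L₀ e^(−k_d t_c) = (0.331/1.14) × 19.5 × e^(−0.331×0.8872) = 0.2904 × 19.5 × 0.7455 = 4.221 mg/L.

t_c ≈ 0.887 d; D_c ≈ 4.22 mg/L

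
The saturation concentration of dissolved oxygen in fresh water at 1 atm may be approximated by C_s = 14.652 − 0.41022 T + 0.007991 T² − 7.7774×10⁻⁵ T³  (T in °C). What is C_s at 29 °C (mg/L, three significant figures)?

C_s ≈ 7.58 mg/L

C_s = 14.652 − 0.41022×29 + 0.007991×29² − 7.7774×10⁻⁵×29³ = 7.579 mg/L.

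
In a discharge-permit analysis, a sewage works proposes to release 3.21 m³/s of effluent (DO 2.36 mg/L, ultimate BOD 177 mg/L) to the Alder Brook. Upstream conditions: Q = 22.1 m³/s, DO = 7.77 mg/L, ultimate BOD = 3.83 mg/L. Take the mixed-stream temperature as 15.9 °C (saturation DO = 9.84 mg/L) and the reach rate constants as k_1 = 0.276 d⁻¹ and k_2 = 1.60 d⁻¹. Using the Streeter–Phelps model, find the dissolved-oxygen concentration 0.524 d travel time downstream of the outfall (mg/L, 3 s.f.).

DO ≈ 6.32 mg/L

Mixed DO = (22.1×7.77 + 3.21×2.36)/(22.1+3.21) = 179.3/25.31 = 7.084 mg/L.
Mixed L₀ = (22.1×3.83 + 3.21×177)/(25.31) = 652.8/25.31 = 25.79 mg/L.
Initial deficit D₀ = C_s − DO₀ = 9.84 − 7.084 = 2.756 mg/L.
D(0.524) = [0.276×25.79/(1.60−0.276)](e^(−0.276×0.524) − e^(−1.60×0.524)) + 2.756 e^(−1.60×0.524)
= 5.377 × (0.8653 − 0.4324) + 2.756 × 0.4324 = 3.520 mg/L.
DO = 9.84 − 3.520 = 6.320 mg/L.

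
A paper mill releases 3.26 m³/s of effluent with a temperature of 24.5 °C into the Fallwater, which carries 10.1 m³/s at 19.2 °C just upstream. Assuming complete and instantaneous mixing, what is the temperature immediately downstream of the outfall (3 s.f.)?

Flow-weighted mixing: C = (Q_r C_r + Q_w C_w)/(Q_r + Q_w)
= (10.1×19.2 + 3.26×24.5)/(10.1 + 3.26) = 273.8/13.36 = 20.49 °C.

20.5 °C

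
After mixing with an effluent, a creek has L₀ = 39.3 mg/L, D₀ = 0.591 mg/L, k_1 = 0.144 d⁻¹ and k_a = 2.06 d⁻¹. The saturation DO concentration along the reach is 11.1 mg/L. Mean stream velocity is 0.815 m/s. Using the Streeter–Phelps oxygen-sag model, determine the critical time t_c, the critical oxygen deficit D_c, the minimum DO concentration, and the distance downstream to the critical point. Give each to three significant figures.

t_c ≈ 1.27 d; D_c ≈ 2.29 mg/L; min DO ≈ 8.81 mg/L; x_c ≈ 89.6 km

t_c = [1/(k_a−k_1)] ln[(k_a/k_1)(1 − D₀(k_a−k_1)/(k_1 L₀))]
= [1/(2.06−0.144)] ln[(2.06/0.144)(1 − 0.591×1.916/(0.144×39.3))]
= (1/1.916) ln[14.31 × 0.7999] = 0.5219 × ln(11.44) = 0.5219 × 2.437 = 1.272 d.
D_c = (k_1/k_a) L₀ e^(−k_1 t_c) = (0.144/2.06) × 39.3 × e^(−0.144×1.272) = 0.06990 × 39.3 × 0.8326 = 2.287 mg/L.
Minimum DO = C_s − D_c = 11.1 − 2.287 = 8.813 mg/L.
x_c = v t_c = 0.815 m/s × 1.272 d × 86400 s/d = 89580 m ≈ 89.6 km.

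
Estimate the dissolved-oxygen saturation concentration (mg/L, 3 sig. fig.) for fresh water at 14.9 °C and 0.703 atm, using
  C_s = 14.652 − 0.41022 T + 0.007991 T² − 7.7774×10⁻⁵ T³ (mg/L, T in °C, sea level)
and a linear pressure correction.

At sea level: C_s = 14.652 − 0.41022×14.9 + 0.007991×14.9² − 7.7774×10⁻⁵×14.9³ = 10.06 mg/L.
Pressure correction: C_s' = 10.06 × 0.703 = 7.070 mg/L.

C_s ≈ 7.07 mg/L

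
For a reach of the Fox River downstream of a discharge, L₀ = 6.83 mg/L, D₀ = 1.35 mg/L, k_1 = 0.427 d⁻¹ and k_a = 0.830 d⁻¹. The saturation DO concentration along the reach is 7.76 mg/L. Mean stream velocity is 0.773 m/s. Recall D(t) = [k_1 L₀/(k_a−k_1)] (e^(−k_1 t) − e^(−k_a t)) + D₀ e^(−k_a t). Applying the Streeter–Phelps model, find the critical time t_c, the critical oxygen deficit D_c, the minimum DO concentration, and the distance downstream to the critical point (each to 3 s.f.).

t_c ≈ 1.14 d; D_c ≈ 2.16 mg/L; min DO ≈ 5.60 mg/L; x_c ≈ 75.9 km

With k_a/k_1 = 1.944 and 1 − D₀(k_a−k_1)/(k_1 L₀) = 0.8135,
t_c = ln(1.944 × 0.8135) / (0.830 − 0.427) = ln(1.581) / 0.4030 = 0.4582/0.4030 = 1.137 d.
L(t_c) = L₀ e^(−k_1 t_c) = 6.83 × 0.6154 = 4.203 mg/L, and at the critical point k_a D_c = k_1 L, so D_c = (0.427/0.830) × 4.203 = 2.162 mg/L.
Minimum DO = C_s − D_c = 7.76 − 2.162 = 5.598 mg/L.
x_c = v t_c = 0.773 m/s × 1.137 d × 86400 s/d = 75930 m ≈ 75.9 km.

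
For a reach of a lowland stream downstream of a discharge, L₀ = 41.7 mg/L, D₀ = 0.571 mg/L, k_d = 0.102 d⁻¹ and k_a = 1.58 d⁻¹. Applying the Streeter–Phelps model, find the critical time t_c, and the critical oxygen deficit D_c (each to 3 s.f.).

At the critical point dD/dt = 0, so k_d L₀ e^(−k_d t) = k_a D. Substituting D(t) from the Streeter–Phelps equation and solving for t gives
t_c = ln[(k_a/k_d)(1 − D₀(k_a−k_d)/(k_d L₀))] / (k_a−k_d).
Here k_a−k_d = 1.478 d⁻¹ and 1 − D₀(k_a−k_d)/(k_d L₀) = 1 − 0.571×1.478/(0.102×41.7) = 0.8016, so
t_c = ln(15.49 × 0.8016) / 1.478 = 2.519 / 1.478 = 1.704 d.
D_c = (k_d/k_a) L₀ e^(−k_d t_c) = (0.102/1.58) × 41.7 × e^(−0.102×1.704) = 0.06456 × 41.7 × 0.8404 = 2.262 mg/L.

t_c ≈ 1.70 d; D_c ≈ 2.26 mg/L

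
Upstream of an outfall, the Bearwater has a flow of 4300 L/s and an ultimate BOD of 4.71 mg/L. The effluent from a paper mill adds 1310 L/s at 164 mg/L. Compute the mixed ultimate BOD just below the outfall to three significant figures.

Flow-weighted mixing: C = (Q_r C_r + Q_w C_w)/(Q_r + Q_w)
= (4300×4.71 + 1310×164)/(4300 + 1310) = 235100/5610 = 41.91 mg/L.

41.9 mg/L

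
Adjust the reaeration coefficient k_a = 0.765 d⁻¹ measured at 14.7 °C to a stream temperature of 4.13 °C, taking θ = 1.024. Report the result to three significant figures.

k_a ≈ 0.595 d⁻¹

k_a(T₂) = k_a(T₁) · θ^(T₂−T₁) = 0.765 × 1.024^(4.13−14.7)
= 0.765 × 1.024^-10.6 = 0.765 × 0.7783 = 0.5954 d⁻¹.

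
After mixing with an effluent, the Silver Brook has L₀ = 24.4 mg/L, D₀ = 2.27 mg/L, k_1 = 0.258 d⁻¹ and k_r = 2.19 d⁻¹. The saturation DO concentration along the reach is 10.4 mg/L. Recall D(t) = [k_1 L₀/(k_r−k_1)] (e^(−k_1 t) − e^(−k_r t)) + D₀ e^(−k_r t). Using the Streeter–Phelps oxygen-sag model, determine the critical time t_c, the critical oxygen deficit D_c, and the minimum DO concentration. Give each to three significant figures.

t_c ≈ 0.490 d; D_c ≈ 2.53 mg/L; min DO ≈ 7.87 mg/L

With k_r/k_1 = 8.488 and 1 − D₀(k_r−k_1)/(k_1 L₀) = 0.3033,
t_c = ln(8.488 × 0.3033) / (2.19 − 0.258) = ln(2.575) / 1.932 = 0.9458/1.932 = 0.4895 d.
D_c = (k_1/k_r) L₀ e^(−k_1 t_c) = (0.258/2.19) × 24.4 × e^(−0.258×0.4895) = 0.1178 × 24.4 × 0.8814 = 2.533 mg/L.
Minimum DO = C_s − D_c = 10.4 − 2.533 = 7.867 mg/L.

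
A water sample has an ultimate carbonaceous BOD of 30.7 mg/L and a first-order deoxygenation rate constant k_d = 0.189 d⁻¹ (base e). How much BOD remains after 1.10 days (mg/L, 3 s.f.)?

L ≈ 24.9 mg/L

L_t = L₀ e^(−k_d t) = 30.7 × e^(−0.189×1.10) = 30.7 × 0.8123 = 24.94 mg/L.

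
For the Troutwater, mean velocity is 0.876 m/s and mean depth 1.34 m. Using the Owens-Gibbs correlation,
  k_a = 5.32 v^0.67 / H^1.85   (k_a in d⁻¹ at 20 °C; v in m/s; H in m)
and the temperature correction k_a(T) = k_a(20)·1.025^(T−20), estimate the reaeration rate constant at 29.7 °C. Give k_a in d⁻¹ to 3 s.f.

k_a ≈ 3.60 d⁻¹

k_a(20) = 5.32 × 0.876^0.67 / 1.34^1.85 = 5.32 × 0.9151 / 1.718 = 2.833 d⁻¹.
k_a(29.7) = 2.833 × 1.025^(29.7−20) = 2.833 × 1.271 = 3.600 d⁻¹.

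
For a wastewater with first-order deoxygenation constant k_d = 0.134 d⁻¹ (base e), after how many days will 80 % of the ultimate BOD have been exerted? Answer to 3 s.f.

t ≈ 12.0 d

y/L₀ = 1 − e^(−k_d t) = 0.80 ⇒ e^(−k_d t) = 0.200
t = −ln(0.200) / 0.134 = 1.609 / 0.134 = 12.01 d.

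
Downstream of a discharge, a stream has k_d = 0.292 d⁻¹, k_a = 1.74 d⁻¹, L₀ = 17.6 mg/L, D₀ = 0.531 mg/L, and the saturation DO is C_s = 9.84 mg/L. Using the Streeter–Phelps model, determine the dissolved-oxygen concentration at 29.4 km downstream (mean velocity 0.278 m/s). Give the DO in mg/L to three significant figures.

Travel time t = x/v = 29.4 km / (0.278 m/s) = 29400 m / 0.278 m/s = 105800 s = 1.224 d.
k_d L₀/(k_a−k_d) = 0.292×17.6/(1.74−0.292) = 5.139/1.448 = 3.549 mg/L.
e^(−k_d t) = e^(−0.292×1.224) = 0.6995; e^(−k_a t) = e^(−1.74×1.224) = 0.1189.
D = 3.549 × (0.6995 − 0.1189) + 0.531 × 0.1189 = 2.061 + 0.06312 = 2.124 mg/L.
DO = C_s − D = 9.84 − 2.124 = 7.716 mg/L.

DO ≈ 7.72 mg/L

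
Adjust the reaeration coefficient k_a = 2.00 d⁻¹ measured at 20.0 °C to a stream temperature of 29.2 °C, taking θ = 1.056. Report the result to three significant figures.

k_a ≈ 3.30 d⁻¹

k_a(T₂) = k_a(T₁) · θ^(T₂−T₁) = 2.00 × 1.056^(29.2−20.0)
= 2.00 × 1.056^9.20 = 2.00 × 1.651 = 3.302 d⁻¹.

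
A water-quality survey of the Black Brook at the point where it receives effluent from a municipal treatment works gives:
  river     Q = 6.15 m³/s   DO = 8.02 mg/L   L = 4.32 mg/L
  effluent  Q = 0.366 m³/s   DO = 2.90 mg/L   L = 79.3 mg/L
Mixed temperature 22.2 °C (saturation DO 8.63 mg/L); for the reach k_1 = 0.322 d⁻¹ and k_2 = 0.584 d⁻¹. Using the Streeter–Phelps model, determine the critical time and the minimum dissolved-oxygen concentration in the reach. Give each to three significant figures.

Mixed DO = (6.15×8.02 + 0.366×2.90)/(6.15+0.366) = 50.38/6.516 = 7.732 mg/L.
Mixed L₀ = (6.15×4.32 + 0.366×79.3)/(6.516) = 55.59/6.516 = 8.532 mg/L.
Initial deficit D₀ = C_s − DO₀ = 8.63 − 7.732 = 0.8976 mg/L.
t_c = (1/0.2620) ln[(0.584/0.322)(1 − 0.8976×0.2620/(0.322×8.532))] = 3.817 × ln(1.658) = 1.931 d.
D_c = (0.322/0.584) × 8.532 × e^(−0.322×1.931) = 0.5514 × 8.532 × 0.5370 = 2.526 mg/L.
Minimum DO = 8.63 − 2.526 = 6.104 mg/L.

t_c ≈ 1.93 d; minimum DO ≈ 6.10 mg/L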